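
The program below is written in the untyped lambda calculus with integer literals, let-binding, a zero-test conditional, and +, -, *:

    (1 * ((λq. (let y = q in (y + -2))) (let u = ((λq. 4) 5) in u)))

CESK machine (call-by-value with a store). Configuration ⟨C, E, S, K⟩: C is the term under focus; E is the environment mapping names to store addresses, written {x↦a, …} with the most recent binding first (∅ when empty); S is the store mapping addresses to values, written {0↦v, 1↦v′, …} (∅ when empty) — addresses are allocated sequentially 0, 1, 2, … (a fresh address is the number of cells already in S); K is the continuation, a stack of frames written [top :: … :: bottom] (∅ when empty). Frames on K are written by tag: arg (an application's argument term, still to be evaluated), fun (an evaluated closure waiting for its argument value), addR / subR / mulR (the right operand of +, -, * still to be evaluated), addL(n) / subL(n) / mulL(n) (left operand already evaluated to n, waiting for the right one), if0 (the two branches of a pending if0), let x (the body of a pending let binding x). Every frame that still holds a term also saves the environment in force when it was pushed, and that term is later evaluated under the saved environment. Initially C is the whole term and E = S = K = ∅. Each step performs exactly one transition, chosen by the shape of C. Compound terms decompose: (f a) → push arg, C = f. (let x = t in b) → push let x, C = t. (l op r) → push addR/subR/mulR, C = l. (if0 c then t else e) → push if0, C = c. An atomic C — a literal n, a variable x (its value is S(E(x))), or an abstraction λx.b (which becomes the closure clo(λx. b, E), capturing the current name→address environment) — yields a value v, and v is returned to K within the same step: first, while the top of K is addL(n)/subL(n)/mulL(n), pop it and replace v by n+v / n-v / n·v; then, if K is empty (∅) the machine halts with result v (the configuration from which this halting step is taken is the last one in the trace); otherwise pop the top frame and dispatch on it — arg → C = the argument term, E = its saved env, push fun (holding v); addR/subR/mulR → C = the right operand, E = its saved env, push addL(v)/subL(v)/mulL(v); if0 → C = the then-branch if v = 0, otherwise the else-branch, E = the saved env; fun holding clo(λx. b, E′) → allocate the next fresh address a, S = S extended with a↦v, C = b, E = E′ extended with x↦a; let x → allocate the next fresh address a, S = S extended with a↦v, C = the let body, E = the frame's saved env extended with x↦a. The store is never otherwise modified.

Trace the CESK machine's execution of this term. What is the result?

Answer: 2

Derivation:
0. [C=(1 * ((λq. (let y = q in (y + -2))) (let u = ((λq. 4) 5) in u))) | E=∅ | S=∅ | K=∅]
1. [C=1 | E=∅ | S=∅ | K=[mulR]]
2. [C=((λq. (let y = q in (y + -2))) (let u = ((λq. 4) 5) in u)) | E=∅ | S=∅ | K=[mulL(1)]]
3. [C=(λq. (let y = q in (y + -2))) | E=∅ | S=∅ | K=[arg :: mulL(1)]]
4. [C=(let u = ((λq. 4) 5) in u) | E=∅ | S=∅ | K=[fun :: mulL(1)]]
5. [C=((λq. 4) 5) | E=∅ | S=∅ | K=[let u :: fun :: mulL(1)]]
6. [C=(λq. 4) | E=∅ | S=∅ | K=[arg :: let u :: fun :: mulL(1)]]
7. [C=5 | E=∅ | S=∅ | K=[fun :: let u :: fun :: mulL(1)]]
8. [C=4 | E={q↦0} | S={0↦5} | K=[let u :: fun :: mulL(1)]]
9. [C=u | E={u↦1} | S={0↦5, 1↦4} | K=[fun :: mulL(1)]]
10. [C=(let y = q in (y + -2)) | E={q↦2} | S={0↦5, 1↦4, 2↦4} | K=[mulL(1)]]
11. [C=q | E={q↦2} | S={0↦5, 1↦4, 2↦4} | K=[let y :: mulL(1)]]
12. [C=(y + -2) | E={y↦3, q↦2} | S={0↦5, 1↦4, 2↦4, 3↦4} | K=[mulL(1)]]
13. [C=y | E={y↦3, q↦2} | S={0↦5, 1↦4, 2↦4, 3↦4} | K=[addR :: mulL(1)]]
14. [C=-2 | E={y↦3, q↦2} | S={0↦5, 1↦4, 2↦4, 3↦4} | K=[addL(4) :: mulL(1)]]
→ final value 2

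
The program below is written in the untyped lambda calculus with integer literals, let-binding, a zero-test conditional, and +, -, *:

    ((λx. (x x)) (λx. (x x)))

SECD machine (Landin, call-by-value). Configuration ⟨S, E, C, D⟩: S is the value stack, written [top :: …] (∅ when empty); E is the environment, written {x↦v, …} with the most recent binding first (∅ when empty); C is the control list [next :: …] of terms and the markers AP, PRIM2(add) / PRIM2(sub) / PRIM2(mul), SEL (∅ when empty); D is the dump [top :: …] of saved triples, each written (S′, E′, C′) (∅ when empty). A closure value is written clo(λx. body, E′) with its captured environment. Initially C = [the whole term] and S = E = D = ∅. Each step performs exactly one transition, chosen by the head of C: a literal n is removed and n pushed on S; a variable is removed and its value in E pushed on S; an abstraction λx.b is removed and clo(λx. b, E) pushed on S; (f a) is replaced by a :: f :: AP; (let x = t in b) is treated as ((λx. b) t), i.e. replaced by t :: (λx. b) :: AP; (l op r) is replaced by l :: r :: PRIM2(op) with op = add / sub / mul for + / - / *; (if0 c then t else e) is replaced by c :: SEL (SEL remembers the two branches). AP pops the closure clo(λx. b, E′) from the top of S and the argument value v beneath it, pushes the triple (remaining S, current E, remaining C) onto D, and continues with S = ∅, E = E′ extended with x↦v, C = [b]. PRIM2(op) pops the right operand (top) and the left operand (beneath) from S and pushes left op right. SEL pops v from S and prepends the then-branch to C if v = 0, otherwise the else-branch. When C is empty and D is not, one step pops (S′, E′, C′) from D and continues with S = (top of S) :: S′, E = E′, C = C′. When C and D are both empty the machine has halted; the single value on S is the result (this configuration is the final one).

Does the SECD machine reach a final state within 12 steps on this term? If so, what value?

Answer: DIVERGES (no final state within 12 steps)

Execution trace:
step 0: [S=∅ | E=∅ | C=[((λx. (x x)) (λx. (x x)))] | D=∅]
step 1: [S=∅ | E=∅ | C=[(λx. (x x)) :: (λx. (x x)) :: AP] | D=∅]
step 2: [S=[clo(λx. (x x), ∅)] | E=∅ | C=[(λx. (x x)) :: AP] | D=∅]
step 3: [S=[clo(λx. (x x), ∅) :: clo(λx. (x x), ∅)] | E=∅ | C=[AP] | D=∅]
step 4: [S=∅ | E={x↦clo(λx. (x x), ∅)} | C=[(x x)] | D=[(∅, ∅, ∅)]]
step 5: [S=∅ | E={x↦clo(λx. (x x), ∅)} | C=[x :: x :: AP] | D=[(∅, ∅, ∅)]]
step 6: [S=[clo(λx. (x x), ∅)] | E={x↦clo(λx. (x x), ∅)} | C=[x :: AP] | D=[(∅, ∅, ∅)]]
step 7: [S=[clo(λx. (x x), ∅) :: clo(λx. (x x), ∅)] | E={x↦clo(λx. (x x), ∅)} | C=[AP] | D=[(∅, ∅, ∅)]]
step 8: [S=∅ | E={x↦clo(λx. (x x), ∅)} | C=[(x x)] | D=[(∅, {x↦clo(λx. (x x), ∅)}, ∅) :: (∅, ∅, ∅)]]
step 9: [S=∅ | E={x↦clo(λx. (x x), ∅)} | C=[x :: x :: AP] | D=[(∅, {x↦clo(λx. (x x), ∅)}, ∅) :: (∅, ∅, ∅)]]
step 10: [S=[clo(λx. (x x), ∅)] | E={x↦clo(λx. (x x), ∅)} | C=[x :: AP] | D=[(∅, {x↦clo(λx. (x x), ∅)}, ∅) :: (∅, ∅, ∅)]]
step 11: [S=[clo(λx. (x x), ∅) :: clo(λx. (x x), ∅)] | E={x↦clo(λx. (x x), ∅)} | C=[AP] | D=[(∅, {x↦clo(λx. (x x), ∅)}, ∅) :: (∅, ∅, ∅)]]
step 12: [S=∅ | E={x↦clo(λx. (x x), ∅)} | C=[(x x)] | D=[(∅, {x↦clo(λx. (x x), ∅)}, ∅) :: (∅, {x↦clo(λx. (x x), ∅)}, ∅) :: (∅, ∅, ∅)]]
→ 12 transitions taken and the configuration is still not final: no result within 12 steps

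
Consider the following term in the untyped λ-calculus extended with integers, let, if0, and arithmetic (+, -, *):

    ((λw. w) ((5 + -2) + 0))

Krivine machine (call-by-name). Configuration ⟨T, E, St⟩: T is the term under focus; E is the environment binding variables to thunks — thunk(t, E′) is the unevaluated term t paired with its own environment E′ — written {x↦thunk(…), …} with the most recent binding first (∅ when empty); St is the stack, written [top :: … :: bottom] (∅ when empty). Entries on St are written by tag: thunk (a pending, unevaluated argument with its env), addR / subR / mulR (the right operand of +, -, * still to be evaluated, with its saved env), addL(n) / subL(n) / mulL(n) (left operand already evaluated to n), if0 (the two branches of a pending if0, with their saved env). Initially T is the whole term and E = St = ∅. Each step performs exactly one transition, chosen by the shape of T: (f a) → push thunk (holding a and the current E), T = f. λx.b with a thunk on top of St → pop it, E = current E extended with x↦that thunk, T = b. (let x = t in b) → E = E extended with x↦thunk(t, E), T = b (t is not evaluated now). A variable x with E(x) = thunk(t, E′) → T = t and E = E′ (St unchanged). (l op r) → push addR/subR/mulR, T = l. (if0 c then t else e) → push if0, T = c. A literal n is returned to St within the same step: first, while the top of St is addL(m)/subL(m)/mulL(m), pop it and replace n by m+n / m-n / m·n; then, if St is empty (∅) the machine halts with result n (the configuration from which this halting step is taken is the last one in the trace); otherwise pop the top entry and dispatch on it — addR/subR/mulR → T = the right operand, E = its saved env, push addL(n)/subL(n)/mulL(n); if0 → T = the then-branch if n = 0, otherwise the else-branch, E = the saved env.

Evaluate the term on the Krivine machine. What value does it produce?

Answer: 3

Derivation:
0. ⟨T=((λw. w) ((5 + -2) + 0)); E=∅; St=∅⟩
1. ⟨T=(λw. w); E=∅; St=[thunk]⟩
2. ⟨T=w; E={w↦thunk(((5 + -2) + 0), ∅)}; St=∅⟩
3. ⟨T=((5 + -2) + 0); E=∅; St=∅⟩
4. ⟨T=(5 + -2); E=∅; St=[addR]⟩
5. ⟨T=5; E=∅; St=[addR :: addR]⟩
6. ⟨T=-2; E=∅; St=[addL(5) :: addR]⟩
7. ⟨T=0; E=∅; St=[addL(3)]⟩
→ final value 3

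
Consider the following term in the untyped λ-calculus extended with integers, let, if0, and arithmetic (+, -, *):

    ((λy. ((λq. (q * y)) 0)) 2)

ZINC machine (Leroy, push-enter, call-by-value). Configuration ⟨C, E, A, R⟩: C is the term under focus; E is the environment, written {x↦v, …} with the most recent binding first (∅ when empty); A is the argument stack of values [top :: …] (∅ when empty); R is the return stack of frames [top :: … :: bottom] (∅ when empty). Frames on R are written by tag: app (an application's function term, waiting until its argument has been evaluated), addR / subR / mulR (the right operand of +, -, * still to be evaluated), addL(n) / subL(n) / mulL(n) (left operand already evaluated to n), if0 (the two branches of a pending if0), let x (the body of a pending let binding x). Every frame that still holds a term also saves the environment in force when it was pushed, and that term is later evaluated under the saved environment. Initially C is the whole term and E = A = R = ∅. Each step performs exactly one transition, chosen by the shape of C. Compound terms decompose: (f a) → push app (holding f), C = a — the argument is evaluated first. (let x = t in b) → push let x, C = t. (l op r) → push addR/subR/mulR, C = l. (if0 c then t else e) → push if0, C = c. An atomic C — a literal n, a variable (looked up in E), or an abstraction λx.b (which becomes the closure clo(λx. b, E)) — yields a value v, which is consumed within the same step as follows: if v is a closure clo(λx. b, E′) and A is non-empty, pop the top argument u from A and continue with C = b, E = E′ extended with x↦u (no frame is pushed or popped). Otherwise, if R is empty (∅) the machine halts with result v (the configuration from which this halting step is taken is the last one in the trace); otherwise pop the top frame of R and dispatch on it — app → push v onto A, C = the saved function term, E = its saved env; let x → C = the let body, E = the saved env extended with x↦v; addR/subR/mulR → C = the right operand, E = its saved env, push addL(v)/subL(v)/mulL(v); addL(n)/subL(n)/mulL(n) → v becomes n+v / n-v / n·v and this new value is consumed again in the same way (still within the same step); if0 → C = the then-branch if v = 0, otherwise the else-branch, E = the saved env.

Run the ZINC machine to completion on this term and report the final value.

Answer: 0

Machine steps:
t=0: <C=((λy. ((λq. (q * y)) 0)) 2), E=∅, A=∅, R=∅>
t=1: <C=2, E=∅, A=∅, R=[app]>
t=2: <C=(λy. ((λq. (q * y)) 0)), E=∅, A=[2], R=∅>
t=3: <C=((λq. (q * y)) 0), E={y↦2}, A=∅, R=∅>
t=4: <C=0, E={y↦2}, A=∅, R=[app]>
t=5: <C=(λq. (q * y)), E={y↦2}, A=[0], R=∅>
t=6: <C=(q * y), E={q↦0, y↦2}, A=∅, R=∅>
t=7: <C=q, E={q↦0, y↦2}, A=∅, R=[mulR]>
t=8: <C=y, E={q↦0, y↦2}, A=∅, R=[mulL(0)]>
→ final value 0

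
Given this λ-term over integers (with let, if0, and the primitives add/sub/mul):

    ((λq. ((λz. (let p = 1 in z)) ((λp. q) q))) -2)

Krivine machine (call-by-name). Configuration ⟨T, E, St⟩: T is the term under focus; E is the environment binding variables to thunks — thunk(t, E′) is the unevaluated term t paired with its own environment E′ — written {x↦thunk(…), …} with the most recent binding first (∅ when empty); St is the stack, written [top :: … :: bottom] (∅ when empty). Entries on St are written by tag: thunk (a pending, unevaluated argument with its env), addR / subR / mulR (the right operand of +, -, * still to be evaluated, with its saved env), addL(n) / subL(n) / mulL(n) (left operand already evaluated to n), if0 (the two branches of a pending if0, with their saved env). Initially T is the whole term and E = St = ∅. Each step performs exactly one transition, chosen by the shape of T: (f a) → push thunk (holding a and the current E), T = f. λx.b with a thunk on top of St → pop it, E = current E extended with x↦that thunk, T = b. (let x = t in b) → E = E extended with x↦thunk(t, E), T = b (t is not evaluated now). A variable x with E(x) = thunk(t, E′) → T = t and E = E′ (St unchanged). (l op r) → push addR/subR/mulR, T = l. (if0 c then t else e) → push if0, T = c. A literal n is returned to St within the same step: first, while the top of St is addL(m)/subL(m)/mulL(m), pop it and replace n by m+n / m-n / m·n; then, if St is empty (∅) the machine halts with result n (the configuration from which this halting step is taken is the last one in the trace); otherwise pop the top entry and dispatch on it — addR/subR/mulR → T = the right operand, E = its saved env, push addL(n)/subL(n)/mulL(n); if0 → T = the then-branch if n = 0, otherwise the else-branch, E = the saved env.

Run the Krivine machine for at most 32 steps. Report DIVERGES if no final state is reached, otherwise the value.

Answer: -2

Execution trace:
step 0: [T=((λq. ((λz. (let p = 1 in z)) ((λp. q) q))) -2) | E=∅ | St=∅]
step 1: [T=(λq. ((λz. (let p = 1 in z)) ((λp. q) q))) | E=∅ | St=[thunk]]
step 2: [T=((λz. (let p = 1 in z)) ((λp. q) q)) | E={q↦thunk(-2, ∅)} | St=∅]
step 3: [T=(λz. (let p = 1 in z)) | E={q↦thunk(-2, ∅)} | St=[thunk]]
step 4: [T=(let p = 1 in z) | E={z↦thunk(((λp. q) q), {q↦thunk(-2, ∅)}), q↦thunk(-2, ∅)} | St=∅]
step 5: [T=z | E={p↦thunk(1, {z↦thunk(((λp. q) q), {q↦thunk(-2, ∅)}), q↦thunk(-2, ∅)}), z↦thunk(((λp. q) q), {q↦thunk(-2, ∅)}), q↦thunk(-2, ∅)} | St=∅]
step 6: [T=((λp. q) q) | E={q↦thunk(-2, ∅)} | St=∅]
step 7: [T=(λp. q) | E={q↦thunk(-2, ∅)} | St=[thunk]]
step 8: [T=q | E={p↦thunk(q, {q↦thunk(-2, ∅)}), q↦thunk(-2, ∅)} | St=∅]
step 9: [T=-2 | E=∅ | St=∅]
→ final value -2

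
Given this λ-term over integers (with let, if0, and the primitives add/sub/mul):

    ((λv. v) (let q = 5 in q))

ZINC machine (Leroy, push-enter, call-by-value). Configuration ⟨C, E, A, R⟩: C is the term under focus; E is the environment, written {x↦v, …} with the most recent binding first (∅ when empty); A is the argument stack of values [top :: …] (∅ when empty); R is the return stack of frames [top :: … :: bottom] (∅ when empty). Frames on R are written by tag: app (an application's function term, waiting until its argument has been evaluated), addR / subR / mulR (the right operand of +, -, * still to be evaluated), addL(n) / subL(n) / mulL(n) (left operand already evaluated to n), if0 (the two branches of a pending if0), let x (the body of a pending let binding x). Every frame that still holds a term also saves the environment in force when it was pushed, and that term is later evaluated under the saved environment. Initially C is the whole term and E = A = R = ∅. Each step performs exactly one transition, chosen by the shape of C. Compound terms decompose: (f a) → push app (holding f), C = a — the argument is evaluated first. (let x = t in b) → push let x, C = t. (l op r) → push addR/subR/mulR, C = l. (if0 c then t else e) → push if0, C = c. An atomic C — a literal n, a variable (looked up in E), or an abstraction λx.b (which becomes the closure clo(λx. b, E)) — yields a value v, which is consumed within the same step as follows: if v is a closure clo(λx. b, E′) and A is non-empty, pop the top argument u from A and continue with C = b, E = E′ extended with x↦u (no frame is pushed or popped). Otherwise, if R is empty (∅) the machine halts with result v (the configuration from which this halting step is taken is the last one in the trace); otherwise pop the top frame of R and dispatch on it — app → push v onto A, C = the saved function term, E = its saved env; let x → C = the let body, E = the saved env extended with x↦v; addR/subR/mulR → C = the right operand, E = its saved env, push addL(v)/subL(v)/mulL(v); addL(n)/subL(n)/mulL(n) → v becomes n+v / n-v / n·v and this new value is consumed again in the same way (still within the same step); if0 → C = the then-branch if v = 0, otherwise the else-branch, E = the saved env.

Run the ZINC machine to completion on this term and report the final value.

Answer: 5

Machine steps:
0. ⟨C=((λv. v) (let q = 5 in q)); E=∅; A=∅; R=∅⟩
1. ⟨C=(let q = 5 in q); E=∅; A=∅; R=[app]⟩
2. ⟨C=5; E=∅; A=∅; R=[let q :: app]⟩
3. ⟨C=q; E={q↦5}; A=∅; R=[app]⟩
4. ⟨C=(λv. v); E=∅; A=[5]; R=∅⟩
5. ⟨C=v; E={v↦5}; A=∅; R=∅⟩
→ final value 5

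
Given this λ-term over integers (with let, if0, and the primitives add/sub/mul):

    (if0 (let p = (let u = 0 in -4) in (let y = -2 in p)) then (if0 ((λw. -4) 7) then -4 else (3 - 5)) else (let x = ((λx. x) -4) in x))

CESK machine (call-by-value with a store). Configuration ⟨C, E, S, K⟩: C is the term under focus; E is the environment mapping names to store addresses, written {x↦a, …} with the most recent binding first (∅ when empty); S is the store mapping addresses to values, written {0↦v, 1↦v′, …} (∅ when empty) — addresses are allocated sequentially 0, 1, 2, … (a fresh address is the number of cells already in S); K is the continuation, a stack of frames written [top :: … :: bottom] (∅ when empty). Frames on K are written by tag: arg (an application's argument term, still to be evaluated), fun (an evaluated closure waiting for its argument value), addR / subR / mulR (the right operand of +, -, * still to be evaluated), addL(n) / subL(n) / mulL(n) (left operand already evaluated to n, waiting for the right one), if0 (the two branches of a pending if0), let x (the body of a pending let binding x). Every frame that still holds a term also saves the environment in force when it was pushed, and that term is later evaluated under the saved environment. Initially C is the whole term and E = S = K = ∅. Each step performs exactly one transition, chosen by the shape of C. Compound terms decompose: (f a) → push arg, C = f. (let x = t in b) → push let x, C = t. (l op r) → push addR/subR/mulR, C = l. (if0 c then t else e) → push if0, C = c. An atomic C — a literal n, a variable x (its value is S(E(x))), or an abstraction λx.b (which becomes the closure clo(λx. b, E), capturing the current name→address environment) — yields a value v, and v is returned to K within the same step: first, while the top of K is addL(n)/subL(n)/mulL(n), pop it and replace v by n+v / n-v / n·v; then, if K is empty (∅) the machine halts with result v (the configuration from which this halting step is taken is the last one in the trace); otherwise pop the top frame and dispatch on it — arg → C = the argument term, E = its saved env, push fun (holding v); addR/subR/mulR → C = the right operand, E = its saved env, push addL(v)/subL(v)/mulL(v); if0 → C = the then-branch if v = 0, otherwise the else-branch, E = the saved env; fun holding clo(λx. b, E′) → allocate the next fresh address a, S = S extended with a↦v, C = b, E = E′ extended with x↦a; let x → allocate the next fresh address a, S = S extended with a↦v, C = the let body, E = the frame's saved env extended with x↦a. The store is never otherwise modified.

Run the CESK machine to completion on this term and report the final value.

Answer: -4

Derivation:
[0] [C=(if0 (let p = (let u = 0 in -4) in (let y = -2 in p)) then (if0 ((λw. -4) 7) then -4 else (3 - 5)) else (let x = ((λx. x) -4) in x)) | E=∅ | S=∅ | K=∅]
[1] [C=(let p = (let u = 0 in -4) in (let y = -2 in p)) | E=∅ | S=∅ | K=[if0]]
[2] [C=(let u = 0 in -4) | E=∅ | S=∅ | K=[let p :: if0]]
[3] [C=0 | E=∅ | S=∅ | K=[let u :: let p :: if0]]
[4] [C=-4 | E={u↦0} | S={0↦0} | K=[let p :: if0]]
[5] [C=(let y = -2 in p) | E={p↦1} | S={0↦0, 1↦-4} | K=[if0]]
[6] [C=-2 | E={p↦1} | S={0↦0, 1↦-4} | K=[let y :: if0]]
[7] [C=p | E={y↦2, p↦1} | S={0↦0, 1↦-4, 2↦-2} | K=[if0]]
[8] [C=(let x = ((λx. x) -4) in x) | E=∅ | S={0↦0, 1↦-4, 2↦-2} | K=∅]
[9] [C=((λx. x) -4) | E=∅ | S={0↦0, 1↦-4, 2↦-2} | K=[let x]]
[10] [C=(λx. x) | E=∅ | S={0↦0, 1↦-4, 2↦-2} | K=[arg :: let x]]
[11] [C=-4 | E=∅ | S={0↦0, 1↦-4, 2↦-2} | K=[fun :: let x]]
[12] [C=x | E={x↦3} | S={0↦0, 1↦-4, 2↦-2, 3↦-4} | K=[let x]]
[13] [C=x | E={x↦4} | S={0↦0, 1↦-4, 2↦-2, 3↦-4, 4↦-4} | K=∅]
→ final value -4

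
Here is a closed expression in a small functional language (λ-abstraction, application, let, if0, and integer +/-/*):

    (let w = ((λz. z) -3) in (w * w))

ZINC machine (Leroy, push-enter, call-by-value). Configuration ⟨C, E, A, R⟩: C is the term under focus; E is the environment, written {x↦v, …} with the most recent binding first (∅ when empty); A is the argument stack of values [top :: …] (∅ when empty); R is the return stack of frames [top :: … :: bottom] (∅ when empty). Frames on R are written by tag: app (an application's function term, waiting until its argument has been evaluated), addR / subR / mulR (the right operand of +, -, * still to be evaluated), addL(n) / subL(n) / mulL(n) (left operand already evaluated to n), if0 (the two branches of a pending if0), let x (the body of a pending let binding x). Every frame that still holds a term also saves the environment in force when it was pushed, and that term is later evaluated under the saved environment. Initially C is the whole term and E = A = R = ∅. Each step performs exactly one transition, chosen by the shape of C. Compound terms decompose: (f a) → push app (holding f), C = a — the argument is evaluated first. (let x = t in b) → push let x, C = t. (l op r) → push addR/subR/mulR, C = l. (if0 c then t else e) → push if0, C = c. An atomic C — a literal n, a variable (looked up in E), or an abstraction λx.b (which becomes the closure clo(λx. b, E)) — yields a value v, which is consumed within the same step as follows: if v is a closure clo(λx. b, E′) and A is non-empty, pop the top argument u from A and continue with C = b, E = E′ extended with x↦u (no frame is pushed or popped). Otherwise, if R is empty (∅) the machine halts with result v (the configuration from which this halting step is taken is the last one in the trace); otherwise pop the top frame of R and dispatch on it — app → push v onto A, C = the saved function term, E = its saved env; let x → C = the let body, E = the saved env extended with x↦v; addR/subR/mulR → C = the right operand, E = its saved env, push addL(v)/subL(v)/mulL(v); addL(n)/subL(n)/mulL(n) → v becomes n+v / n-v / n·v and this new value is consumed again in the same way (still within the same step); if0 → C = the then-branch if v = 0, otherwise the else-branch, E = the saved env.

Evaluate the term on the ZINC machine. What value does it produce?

0. <C=(let w = ((λz. z) -3) in (w * w)), E=∅, A=∅, R=∅>
1. <C=((λz. z) -3), E=∅, A=∅, R=[let w]>
2. <C=-3, E=∅, A=∅, R=[app :: let w]>
3. <C=(λz. z), E=∅, A=[-3], R=[let w]>
4. <C=z, E={z↦-3}, A=∅, R=[let w]>
5. <C=(w * w), E={w↦-3}, A=∅, R=∅>
6. <C=w, E={w↦-3}, A=∅, R=[mulR]>
7. <C=w, E={w↦-3}, A=∅, R=[mulL(-3)]>
→ final value 9

Answer: 9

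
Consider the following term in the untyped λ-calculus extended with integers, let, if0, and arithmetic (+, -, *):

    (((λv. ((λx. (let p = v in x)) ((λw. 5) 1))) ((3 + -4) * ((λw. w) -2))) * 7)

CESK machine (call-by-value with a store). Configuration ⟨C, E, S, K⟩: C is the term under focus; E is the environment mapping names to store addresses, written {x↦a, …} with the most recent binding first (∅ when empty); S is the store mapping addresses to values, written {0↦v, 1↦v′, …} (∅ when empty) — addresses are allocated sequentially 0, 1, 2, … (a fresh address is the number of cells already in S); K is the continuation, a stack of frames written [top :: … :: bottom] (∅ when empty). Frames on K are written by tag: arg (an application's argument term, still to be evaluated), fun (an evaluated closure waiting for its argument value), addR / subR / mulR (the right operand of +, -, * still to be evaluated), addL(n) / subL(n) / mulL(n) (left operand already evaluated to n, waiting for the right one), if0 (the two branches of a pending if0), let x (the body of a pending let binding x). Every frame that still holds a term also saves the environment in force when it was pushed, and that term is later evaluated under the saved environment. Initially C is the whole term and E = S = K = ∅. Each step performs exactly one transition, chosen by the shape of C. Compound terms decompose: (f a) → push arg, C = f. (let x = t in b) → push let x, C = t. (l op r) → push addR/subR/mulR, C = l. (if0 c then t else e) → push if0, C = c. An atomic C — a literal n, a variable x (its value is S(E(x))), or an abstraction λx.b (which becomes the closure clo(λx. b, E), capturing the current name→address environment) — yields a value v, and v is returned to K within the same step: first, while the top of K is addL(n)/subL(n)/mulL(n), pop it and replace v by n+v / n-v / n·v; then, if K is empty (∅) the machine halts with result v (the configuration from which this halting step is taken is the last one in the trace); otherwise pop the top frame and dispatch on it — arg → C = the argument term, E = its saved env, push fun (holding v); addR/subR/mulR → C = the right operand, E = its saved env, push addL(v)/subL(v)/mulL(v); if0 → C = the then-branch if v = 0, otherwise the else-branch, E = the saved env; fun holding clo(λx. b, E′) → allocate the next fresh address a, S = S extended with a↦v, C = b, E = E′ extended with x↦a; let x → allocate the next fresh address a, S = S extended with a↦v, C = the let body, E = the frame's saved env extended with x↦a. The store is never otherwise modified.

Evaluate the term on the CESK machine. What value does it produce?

Answer: 35

Machine steps:
t=0: ⟨C=(((λv. ((λx. (let p = v in x)) ((λw. 5) 1))) ((3 + -4) * ((λw. w) -2))) * 7); E=∅; S=∅; K=∅⟩
t=1: ⟨C=((λv. ((λx. (let p = v in x)) ((λw. 5) 1))) ((3 + -4) * ((λw. w) -2))); E=∅; S=∅; K=[mulR]⟩
t=2: ⟨C=(λv. ((λx. (let p = v in x)) ((λw. 5) 1))); E=∅; S=∅; K=[arg :: mulR]⟩
t=3: ⟨C=((3 + -4) * ((λw. w) -2)); E=∅; S=∅; K=[fun :: mulR]⟩
t=4: ⟨C=(3 + -4); E=∅; S=∅; K=[mulR :: fun :: mulR]⟩
t=5: ⟨C=3; E=∅; S=∅; K=[addR :: mulR :: fun :: mulR]⟩
t=6: ⟨C=-4; E=∅; S=∅; K=[addL(3) :: mulR :: fun :: mulR]⟩
t=7: ⟨C=((λw. w) -2); E=∅; S=∅; K=[mulL(-1) :: fun :: mulR]⟩
t=8: ⟨C=(λw. w); E=∅; S=∅; K=[arg :: mulL(-1) :: fun :: mulR]⟩
t=9: ⟨C=-2; E=∅; S=∅; K=[fun :: mulL(-1) :: fun :: mulR]⟩
t=10: ⟨C=w; E={w↦0}; S={0↦-2}; K=[mulL(-1) :: fun :: mulR]⟩
t=11: ⟨C=((λx. (let p = v in x)) ((λw. 5) 1)); E={v↦1}; S={0↦-2, 1↦2}; K=[mulR]⟩
t=12: ⟨C=(λx. (let p = v in x)); E={v↦1}; S={0↦-2, 1↦2}; K=[arg :: mulR]⟩
t=13: ⟨C=((λw. 5) 1); E={v↦1}; S={0↦-2, 1↦2}; K=[fun :: mulR]⟩
t=14: ⟨C=(λw. 5); E={v↦1}; S={0↦-2, 1↦2}; K=[arg :: fun :: mulR]⟩
t=15: ⟨C=1; E={v↦1}; S={0↦-2, 1↦2}; K=[fun :: fun :: mulR]⟩
t=16: ⟨C=5; E={w↦2, v↦1}; S={0↦-2, 1↦2, 2↦1}; K=[fun :: mulR]⟩
t=17: ⟨C=(let p = v in x); E={x↦3, v↦1}; S={0↦-2, 1↦2, 2↦1, 3↦5}; K=[mulR]⟩
t=18: ⟨C=v; E={x↦3, v↦1}; S={0↦-2, 1↦2, 2↦1, 3↦5}; K=[let p :: mulR]⟩
t=19: ⟨C=x; E={p↦4, x↦3, v↦1}; S={0↦-2, 1↦2, 2↦1, 3↦5, 4↦2}; K=[mulR]⟩
t=20: ⟨C=7; E=∅; S={0↦-2, 1↦2, 2↦1, 3↦5, 4↦2}; K=[mulL(5)]⟩
→ final value 35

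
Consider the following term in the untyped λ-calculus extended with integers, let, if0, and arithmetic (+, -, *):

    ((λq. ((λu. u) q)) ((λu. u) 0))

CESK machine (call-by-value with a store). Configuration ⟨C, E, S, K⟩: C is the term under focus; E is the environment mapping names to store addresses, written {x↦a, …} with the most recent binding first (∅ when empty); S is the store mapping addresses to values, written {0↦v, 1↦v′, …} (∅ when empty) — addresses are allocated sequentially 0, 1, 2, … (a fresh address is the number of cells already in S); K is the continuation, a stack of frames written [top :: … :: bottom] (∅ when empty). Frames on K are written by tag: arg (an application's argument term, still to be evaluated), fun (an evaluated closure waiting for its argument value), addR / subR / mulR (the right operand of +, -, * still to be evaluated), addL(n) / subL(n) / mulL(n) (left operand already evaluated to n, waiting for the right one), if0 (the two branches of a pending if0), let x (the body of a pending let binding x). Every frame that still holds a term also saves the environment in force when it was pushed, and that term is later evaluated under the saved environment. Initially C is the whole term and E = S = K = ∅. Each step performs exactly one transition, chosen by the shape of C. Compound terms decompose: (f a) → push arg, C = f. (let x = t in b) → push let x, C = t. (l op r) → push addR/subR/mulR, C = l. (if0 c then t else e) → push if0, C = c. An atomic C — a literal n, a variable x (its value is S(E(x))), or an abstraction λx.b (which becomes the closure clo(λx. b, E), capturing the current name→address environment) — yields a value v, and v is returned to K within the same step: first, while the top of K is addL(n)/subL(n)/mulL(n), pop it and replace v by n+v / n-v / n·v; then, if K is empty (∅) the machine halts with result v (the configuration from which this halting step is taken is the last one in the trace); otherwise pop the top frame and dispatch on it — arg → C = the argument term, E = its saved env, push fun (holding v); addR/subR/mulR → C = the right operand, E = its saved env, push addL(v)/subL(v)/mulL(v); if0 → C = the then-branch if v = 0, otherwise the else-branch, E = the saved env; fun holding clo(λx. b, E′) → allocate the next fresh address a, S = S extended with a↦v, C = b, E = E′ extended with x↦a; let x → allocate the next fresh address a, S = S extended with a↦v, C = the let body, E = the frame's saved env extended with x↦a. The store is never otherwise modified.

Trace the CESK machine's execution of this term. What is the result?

t=0: <C=((λq. ((λu. u) q)) ((λu. u) 0)), E=∅, S=∅, K=∅>
t=1: <C=(λq. ((λu. u) q)), E=∅, S=∅, K=[arg]>
t=2: <C=((λu. u) 0), E=∅, S=∅, K=[fun]>
t=3: <C=(λu. u), E=∅, S=∅, K=[arg :: fun]>
t=4: <C=0, E=∅, S=∅, K=[fun :: fun]>
t=5: <C=u, E={u↦0}, S={0↦0}, K=[fun]>
t=6: <C=((λu. u) q), E={q↦1}, S={0↦0, 1↦0}, K=∅>
t=7: <C=(λu. u), E={q↦1}, S={0↦0, 1↦0}, K=[arg]>
t=8: <C=q, E={q↦1}, S={0↦0, 1↦0}, K=[fun]>
t=9: <C=u, E={u↦2, q↦1}, S={0↦0, 1↦0, 2↦0}, K=∅>
→ final value 0

Answer: 0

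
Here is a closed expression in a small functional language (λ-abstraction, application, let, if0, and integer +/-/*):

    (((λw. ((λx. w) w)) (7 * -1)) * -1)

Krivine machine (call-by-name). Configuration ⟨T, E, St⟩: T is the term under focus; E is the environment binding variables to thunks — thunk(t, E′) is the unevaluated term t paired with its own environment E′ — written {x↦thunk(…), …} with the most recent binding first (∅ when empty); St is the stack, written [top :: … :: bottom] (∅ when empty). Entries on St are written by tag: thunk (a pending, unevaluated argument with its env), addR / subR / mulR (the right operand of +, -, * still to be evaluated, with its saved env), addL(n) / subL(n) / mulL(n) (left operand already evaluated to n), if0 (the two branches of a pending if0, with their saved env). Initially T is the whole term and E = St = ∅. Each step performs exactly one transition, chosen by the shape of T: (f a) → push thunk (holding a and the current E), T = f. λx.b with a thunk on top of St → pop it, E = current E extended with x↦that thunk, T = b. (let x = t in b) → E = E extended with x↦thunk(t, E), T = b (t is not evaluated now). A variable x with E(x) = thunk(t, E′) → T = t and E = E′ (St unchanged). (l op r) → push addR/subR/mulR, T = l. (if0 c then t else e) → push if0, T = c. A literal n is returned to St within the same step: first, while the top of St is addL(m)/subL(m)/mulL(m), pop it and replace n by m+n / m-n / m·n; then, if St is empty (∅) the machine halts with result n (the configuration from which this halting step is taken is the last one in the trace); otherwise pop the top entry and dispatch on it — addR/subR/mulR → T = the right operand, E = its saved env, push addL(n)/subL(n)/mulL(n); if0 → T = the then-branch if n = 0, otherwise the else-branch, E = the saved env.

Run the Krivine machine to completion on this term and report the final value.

[0] <T=(((λw. ((λx. w) w)) (7 * -1)) * -1), E=∅, St=∅>
[1] <T=((λw. ((λx. w) w)) (7 * -1)), E=∅, St=[mulR]>
[2] <T=(λw. ((λx. w) w)), E=∅, St=[thunk :: mulR]>
[3] <T=((λx. w) w), E={w↦thunk((7 * -1), ∅)}, St=[mulR]>
[4] <T=(λx. w), E={w↦thunk((7 * -1), ∅)}, St=[thunk :: mulR]>
[5] <T=w, E={x↦thunk(w, {w↦thunk((7 * -1), ∅)}), w↦thunk((7 * -1), ∅)}, St=[mulR]>
[6] <T=(7 * -1), E=∅, St=[mulR]>
[7] <T=7, E=∅, St=[mulR :: mulR]>
[8] <T=-1, E=∅, St=[mulL(7) :: mulR]>
[9] <T=-1, E=∅, St=[mulL(-7)]>
→ final value 7

Answer: 7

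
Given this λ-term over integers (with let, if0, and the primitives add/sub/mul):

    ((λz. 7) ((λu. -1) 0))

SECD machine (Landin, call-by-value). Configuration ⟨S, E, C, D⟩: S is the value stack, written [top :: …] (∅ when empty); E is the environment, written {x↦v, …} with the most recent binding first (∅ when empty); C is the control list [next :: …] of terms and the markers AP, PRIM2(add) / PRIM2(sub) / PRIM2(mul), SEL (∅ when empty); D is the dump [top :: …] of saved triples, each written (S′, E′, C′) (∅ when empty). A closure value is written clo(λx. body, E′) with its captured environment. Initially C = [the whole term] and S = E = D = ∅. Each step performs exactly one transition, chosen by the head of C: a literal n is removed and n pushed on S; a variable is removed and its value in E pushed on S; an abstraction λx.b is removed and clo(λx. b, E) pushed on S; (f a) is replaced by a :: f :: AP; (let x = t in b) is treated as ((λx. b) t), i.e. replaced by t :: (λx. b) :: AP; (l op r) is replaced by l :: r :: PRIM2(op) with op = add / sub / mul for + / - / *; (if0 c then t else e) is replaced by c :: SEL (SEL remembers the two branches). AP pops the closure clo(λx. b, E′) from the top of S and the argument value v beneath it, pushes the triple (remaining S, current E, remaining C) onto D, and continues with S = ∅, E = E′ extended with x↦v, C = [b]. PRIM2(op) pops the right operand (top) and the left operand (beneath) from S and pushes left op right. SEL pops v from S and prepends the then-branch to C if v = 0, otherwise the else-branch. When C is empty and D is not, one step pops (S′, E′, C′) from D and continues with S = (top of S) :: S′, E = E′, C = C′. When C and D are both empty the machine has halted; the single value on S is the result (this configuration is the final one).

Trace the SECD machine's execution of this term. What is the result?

Answer: 7

Derivation:
[0] ⟨S=∅; E=∅; C=[((λz. 7) ((λu. -1) 0))]; D=∅⟩
[1] ⟨S=∅; E=∅; C=[((λu. -1) 0) :: (λz. 7) :: AP]; D=∅⟩
[2] ⟨S=∅; E=∅; C=[0 :: (λu. -1) :: AP :: (λz. 7) :: AP]; D=∅⟩
[3] ⟨S=[0]; E=∅; C=[(λu. -1) :: AP :: (λz. 7) :: AP]; D=∅⟩
[4] ⟨S=[clo(λu. -1, ∅) :: 0]; E=∅; C=[AP :: (λz. 7) :: AP]; D=∅⟩
[5] ⟨S=∅; E={u↦0}; C=[-1]; D=[(∅, ∅, [(λz. 7) :: AP])]⟩
[6] ⟨S=[-1]; E={u↦0}; C=∅; D=[(∅, ∅, [(λz. 7) :: AP])]⟩
[7] ⟨S=[-1]; E=∅; C=[(λz. 7) :: AP]; D=∅⟩
[8] ⟨S=[clo(λz. 7, ∅) :: -1]; E=∅; C=[AP]; D=∅⟩
[9] ⟨S=∅; E={z↦-1}; C=[7]; D=[(∅, ∅, ∅)]⟩
[10] ⟨S=[7]; E={z↦-1}; C=∅; D=[(∅, ∅, ∅)]⟩
[11] ⟨S=[7]; E=∅; C=∅; D=∅⟩
→ final value 7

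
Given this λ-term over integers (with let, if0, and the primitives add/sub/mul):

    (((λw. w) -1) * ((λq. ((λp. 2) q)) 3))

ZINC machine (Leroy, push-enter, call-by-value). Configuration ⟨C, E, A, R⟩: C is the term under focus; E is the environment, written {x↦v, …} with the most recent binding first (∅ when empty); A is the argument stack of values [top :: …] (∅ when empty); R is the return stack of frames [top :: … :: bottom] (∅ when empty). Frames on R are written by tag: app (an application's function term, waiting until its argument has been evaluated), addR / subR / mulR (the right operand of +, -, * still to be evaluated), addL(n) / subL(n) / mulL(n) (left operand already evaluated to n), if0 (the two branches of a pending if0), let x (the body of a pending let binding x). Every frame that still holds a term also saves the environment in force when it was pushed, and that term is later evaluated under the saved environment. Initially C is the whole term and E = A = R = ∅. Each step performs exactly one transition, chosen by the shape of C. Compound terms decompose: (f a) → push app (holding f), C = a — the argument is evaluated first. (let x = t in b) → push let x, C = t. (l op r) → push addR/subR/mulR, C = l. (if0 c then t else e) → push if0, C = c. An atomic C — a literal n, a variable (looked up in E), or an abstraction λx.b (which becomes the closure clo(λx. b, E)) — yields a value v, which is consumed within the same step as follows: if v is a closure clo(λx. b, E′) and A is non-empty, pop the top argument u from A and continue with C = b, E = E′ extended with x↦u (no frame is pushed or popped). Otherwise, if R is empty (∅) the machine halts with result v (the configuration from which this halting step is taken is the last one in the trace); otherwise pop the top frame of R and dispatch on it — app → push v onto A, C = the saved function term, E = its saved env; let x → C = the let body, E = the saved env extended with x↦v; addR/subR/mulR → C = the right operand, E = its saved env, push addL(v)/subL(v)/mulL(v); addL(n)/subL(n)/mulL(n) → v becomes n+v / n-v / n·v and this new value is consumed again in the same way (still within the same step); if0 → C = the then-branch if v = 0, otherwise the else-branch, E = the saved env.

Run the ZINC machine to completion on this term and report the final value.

t=0: [C=(((λw. w) -1) * ((λq. ((λp. 2) q)) 3)) | E=∅ | A=∅ | R=∅]
t=1: [C=((λw. w) -1) | E=∅ | A=∅ | R=[mulR]]
t=2: [C=-1 | E=∅ | A=∅ | R=[app :: mulR]]
t=3: [C=(λw. w) | E=∅ | A=[-1] | R=[mulR]]
t=4: [C=w | E={w↦-1} | A=∅ | R=[mulR]]
t=5: [C=((λq. ((λp. 2) q)) 3) | E=∅ | A=∅ | R=[mulL(-1)]]
t=6: [C=3 | E=∅ | A=∅ | R=[app :: mulL(-1)]]
t=7: [C=(λq. ((λp. 2) q)) | E=∅ | A=[3] | R=[mulL(-1)]]
t=8: [C=((λp. 2) q) | E={q↦3} | A=∅ | R=[mulL(-1)]]
t=9: [C=q | E={q↦3} | A=∅ | R=[app :: mulL(-1)]]
t=10: [C=(λp. 2) | E={q↦3} | A=[3] | R=[mulL(-1)]]
t=11: [C=2 | E={p↦3, q↦3} | A=∅ | R=[mulL(-1)]]
→ final value -2

Answer: -2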